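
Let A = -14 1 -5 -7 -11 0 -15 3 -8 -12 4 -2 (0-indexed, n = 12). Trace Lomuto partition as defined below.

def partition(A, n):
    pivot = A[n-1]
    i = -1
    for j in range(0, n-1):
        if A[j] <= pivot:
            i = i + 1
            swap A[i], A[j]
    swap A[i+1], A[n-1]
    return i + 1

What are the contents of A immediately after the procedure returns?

pivot = A[11] = -2; i = -1
j=0: A[0]=-14 ≤ -2 → i=0, swap A[0],A[0] (no change) → -14 1 -5 -7 -11 0 -15 3 -8 -12 4 -2
j=1: A[1]=1 > -2 → no swap
j=2: A[2]=-5 ≤ -2 → i=1, swap A[1],A[2] → -14 -5 1 -7 -11 0 -15 3 -8 -12 4 -2
j=3: A[3]=-7 ≤ -2 → i=2, swap A[2],A[3] → -14 -5 -7 1 -11 0 -15 3 -8 -12 4 -2
j=4: A[4]=-11 ≤ -2 → i=3, swap A[3],A[4] → -14 -5 -7 -11 1 0 -15 3 -8 -12 4 -2
j=5: A[5]=0 > -2 → no swap
j=6: A[6]=-15 ≤ -2 → i=4, swap A[4],A[6] → -14 -5 -7 -11 -15 0 1 3 -8 -12 4 -2
j=7: A[7]=3 > -2 → no swap
j=8: A[8]=-8 ≤ -2 → i=5, swap A[5],A[8] → -14 -5 -7 -11 -15 -8 1 3 0 -12 4 -2
j=9: A[9]=-12 ≤ -2 → i=6, swap A[6],A[9] → -14 -5 -7 -11 -15 -8 -12 3 0 1 4 -2
j=10: A[10]=4 > -2 → no swap
final swap A[7],A[11] → -14 -5 -7 -11 -15 -8 -12 -2 0 1 4 3; return 7

-14 -5 -7 -11 -15 -8 -12 -2 0 1 4 3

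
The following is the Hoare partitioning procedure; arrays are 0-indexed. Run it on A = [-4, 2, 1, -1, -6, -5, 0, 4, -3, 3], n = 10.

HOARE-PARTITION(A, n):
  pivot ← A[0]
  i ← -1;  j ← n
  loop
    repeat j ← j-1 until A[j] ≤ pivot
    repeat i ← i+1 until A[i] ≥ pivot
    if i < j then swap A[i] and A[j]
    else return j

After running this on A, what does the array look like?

pivot = A[0] = -4; i = -1, j = 10
j→5 (A[5]=-5≤-4), i→0 (A[0]=-4≥-4); i<j, swap → [-5, 2, 1, -1, -6, -4, 0, 4, -3, 3]
j→4 (A[4]=-6≤-4), i→1 (A[1]=2≥-4); i<j, swap → [-5, -6, 1, -1, 2, -4, 0, 4, -3, 3]
j→1, i→2; i≥j, return j=1. A = [-5, -6, 1, -1, 2, -4, 0, 4, -3, 3]

[-5, -6, 1, -1, 2, -4, 0, 4, -3, 3]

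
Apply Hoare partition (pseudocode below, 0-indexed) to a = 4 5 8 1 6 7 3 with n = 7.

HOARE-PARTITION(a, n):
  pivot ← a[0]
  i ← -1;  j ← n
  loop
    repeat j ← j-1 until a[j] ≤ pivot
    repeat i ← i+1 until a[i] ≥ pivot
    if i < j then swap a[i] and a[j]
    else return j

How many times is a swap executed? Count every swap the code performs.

pivot = a[0] = 4; i = -1, j = 7
j→6 (a[6]=3≤4), i→0 (a[0]=4≥4); i<j, swap → 3 5 8 1 6 7 4
j→3 (a[3]=1≤4), i→1 (a[1]=5≥4); i<j, swap → 3 1 8 5 6 7 4
j→1, i→2; i≥j, return j=1. a = 3 1 8 5 6 7 4

2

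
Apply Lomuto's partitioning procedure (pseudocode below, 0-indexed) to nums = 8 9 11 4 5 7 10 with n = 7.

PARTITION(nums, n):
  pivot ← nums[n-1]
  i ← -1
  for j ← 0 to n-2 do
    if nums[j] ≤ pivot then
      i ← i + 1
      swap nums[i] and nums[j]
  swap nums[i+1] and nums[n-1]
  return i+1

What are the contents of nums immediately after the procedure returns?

pivot = nums[6] = 10; i = -1
j=0: nums[0]=8 ≤ 10 → i=0, swap nums[0],nums[0] (no change) → 8 9 11 4 5 7 10
j=1: nums[1]=9 ≤ 10 → i=1, swap nums[1],nums[1] (no change) → 8 9 11 4 5 7 10
j=2: nums[2]=11 > 10 → no swap
j=3: nums[3]=4 ≤ 10 → i=2, swap nums[2],nums[3] → 8 9 4 11 5 7 10
j=4: nums[4]=5 ≤ 10 → i=3, swap nums[3],nums[4] → 8 9 4 5 11 7 10
j=5: nums[5]=7 ≤ 10 → i=4, swap nums[4],nums[5] → 8 9 4 5 7 11 10
final swap nums[5],nums[6] → 8 9 4 5 7 10 11; return 5

8 9 4 5 7 10 11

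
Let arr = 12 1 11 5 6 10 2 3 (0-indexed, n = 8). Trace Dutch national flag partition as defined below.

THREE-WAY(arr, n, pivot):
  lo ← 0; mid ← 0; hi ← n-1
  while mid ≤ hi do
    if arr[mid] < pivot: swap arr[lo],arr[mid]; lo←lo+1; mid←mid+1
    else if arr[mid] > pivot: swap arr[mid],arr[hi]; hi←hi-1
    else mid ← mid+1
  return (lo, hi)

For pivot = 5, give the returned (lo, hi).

pivot = 5; lo=0, mid=0, hi=7
arr[mid]=12>5: swap arr[0],arr[7]; hi=6 → 3 1 11 5 6 10 2 12
arr[mid]=3<5: swap arr[0],arr[0]; lo=1,mid=1 → 3 1 11 5 6 10 2 12
arr[mid]=1<5: swap arr[1],arr[1]; lo=2,mid=2 → 3 1 11 5 6 10 2 12
arr[mid]=11>5: swap arr[2],arr[6]; hi=5 → 3 1 2 5 6 10 11 12
arr[mid]=2<5: swap arr[2],arr[2]; lo=3,mid=3 → 3 1 2 5 6 10 11 12
arr[mid]=5=5: mid=4
arr[mid]=6>5: swap arr[4],arr[5]; hi=4 → 3 1 2 5 10 6 11 12
arr[mid]=10>5: swap arr[4],arr[4]; hi=3 → 3 1 2 5 10 6 11 12
end: lo=3, hi=3; arr = 3 1 2 5 10 6 11 12

(3, 3)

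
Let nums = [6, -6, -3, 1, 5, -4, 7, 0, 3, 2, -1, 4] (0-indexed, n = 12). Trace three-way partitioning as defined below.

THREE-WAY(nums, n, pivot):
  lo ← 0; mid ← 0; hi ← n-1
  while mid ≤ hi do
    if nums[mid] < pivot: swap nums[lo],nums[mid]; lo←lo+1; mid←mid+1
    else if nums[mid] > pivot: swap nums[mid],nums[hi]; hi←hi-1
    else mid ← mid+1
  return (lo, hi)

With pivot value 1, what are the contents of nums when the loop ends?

pivot = 1; lo=0, mid=0, hi=11
nums[mid]=6>1: swap nums[0],nums[11]; hi=10 → [4, -6, -3, 1, 5, -4, 7, 0, 3, 2, -1, 6]
nums[mid]=4>1: swap nums[0],nums[10]; hi=9 → [-1, -6, -3, 1, 5, -4, 7, 0, 3, 2, 4, 6]
nums[mid]=-1<1: swap nums[0],nums[0]; lo=1,mid=1 → [-1, -6, -3, 1, 5, -4, 7, 0, 3, 2, 4, 6]
nums[mid]=-6<1: swap nums[1],nums[1]; lo=2,mid=2 → [-1, -6, -3, 1, 5, -4, 7, 0, 3, 2, 4, 6]
nums[mid]=-3<1: swap nums[2],nums[2]; lo=3,mid=3 → [-1, -6, -3, 1, 5, -4, 7, 0, 3, 2, 4, 6]
nums[mid]=1=1: mid=4
nums[mid]=5>1: swap nums[4],nums[9]; hi=8 → [-1, -6, -3, 1, 2, -4, 7, 0, 3, 5, 4, 6]
nums[mid]=2>1: swap nums[4],nums[8]; hi=7 → [-1, -6, -3, 1, 3, -4, 7, 0, 2, 5, 4, 6]
nums[mid]=3>1: swap nums[4],nums[7]; hi=6 → [-1, -6, -3, 1, 0, -4, 7, 3, 2, 5, 4, 6]
nums[mid]=0<1: swap nums[3],nums[4]; lo=4,mid=5 → [-1, -6, -3, 0, 1, -4, 7, 3, 2, 5, 4, 6]
nums[mid]=-4<1: swap nums[4],nums[5]; lo=5,mid=6 → [-1, -6, -3, 0, -4, 1, 7, 3, 2, 5, 4, 6]
nums[mid]=7>1: swap nums[6],nums[6]; hi=5 → [-1, -6, -3, 0, -4, 1, 7, 3, 2, 5, 4, 6]
end: lo=5, hi=5; nums = [-1, -6, -3, 0, -4, 1, 7, 3, 2, 5, 4, 6]

[-1, -6, -3, 0, -4, 1, 7, 3, 2, 5, 4, 6]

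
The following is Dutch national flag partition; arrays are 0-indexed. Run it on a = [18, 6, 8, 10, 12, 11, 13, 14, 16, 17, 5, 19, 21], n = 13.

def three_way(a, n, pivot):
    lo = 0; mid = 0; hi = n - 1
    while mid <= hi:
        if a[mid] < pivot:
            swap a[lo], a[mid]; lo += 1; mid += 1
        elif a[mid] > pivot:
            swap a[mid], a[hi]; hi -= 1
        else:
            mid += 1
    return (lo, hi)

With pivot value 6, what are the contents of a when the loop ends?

lo=0 mid=0 hi=12
18>6: swap(0,12), hi=11 ⇒ [21, 6, 8, 10, 12, 11, 13, 14, 16, 17, 5, 19, 18]
21>6: swap(0,11), hi=10 ⇒ [19, 6, 8, 10, 12, 11, 13, 14, 16, 17, 5, 21, 18]
19>6: swap(0,10), hi=9 ⇒ [5, 6, 8, 10, 12, 11, 13, 14, 16, 17, 19, 21, 18]
5<6: swap(0,0), lo=1 mid=1 ⇒ [5, 6, 8, 10, 12, 11, 13, 14, 16, 17, 19, 21, 18]
6=6: mid=2
8>6: swap(2,9), hi=8 ⇒ [5, 6, 17, 10, 12, 11, 13, 14, 16, 8, 19, 21, 18]
17>6: swap(2,8), hi=7 ⇒ [5, 6, 16, 10, 12, 11, 13, 14, 17, 8, 19, 21, 18]
16>6: swap(2,7), hi=6 ⇒ [5, 6, 14, 10, 12, 11, 13, 16, 17, 8, 19, 21, 18]
14>6: swap(2,6), hi=5 ⇒ [5, 6, 13, 10, 12, 11, 14, 16, 17, 8, 19, 21, 18]
13>6: swap(2,5), hi=4 ⇒ [5, 6, 11, 10, 12, 13, 14, 16, 17, 8, 19, 21, 18]
11>6: swap(2,4), hi=3 ⇒ [5, 6, 12, 10, 11, 13, 14, 16, 17, 8, 19, 21, 18]
12>6: swap(2,3), hi=2 ⇒ [5, 6, 10, 12, 11, 13, 14, 16, 17, 8, 19, 21, 18]
10>6: swap(2,2), hi=1 ⇒ [5, 6, 10, 12, 11, 13, 14, 16, 17, 8, 19, 21, 18]
done. lo=1 hi=1; a=[5, 6, 10, 12, 11, 13, 14, 16, 17, 8, 19, 21, 18]

[5, 6, 10, 12, 11, 13, 14, 16, 17, 8, 19, 21, 18]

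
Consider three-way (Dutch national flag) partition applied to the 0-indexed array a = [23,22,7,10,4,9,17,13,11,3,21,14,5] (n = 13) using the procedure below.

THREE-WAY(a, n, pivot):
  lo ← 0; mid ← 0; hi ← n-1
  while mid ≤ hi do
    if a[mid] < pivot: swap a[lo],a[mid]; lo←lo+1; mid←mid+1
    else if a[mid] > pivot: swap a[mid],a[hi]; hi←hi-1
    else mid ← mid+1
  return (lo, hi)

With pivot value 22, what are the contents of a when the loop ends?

pivot = 22; lo=0, mid=0, hi=12
a[mid]=23>22: swap a[0],a[12]; hi=11 → [5,22,7,10,4,9,17,13,11,3,21,14,23]
a[mid]=5<22: swap a[0],a[0]; lo=1,mid=1 → [5,22,7,10,4,9,17,13,11,3,21,14,23]
a[mid]=22=22: mid=2
a[mid]=7<22: swap a[1],a[2]; lo=2,mid=3 → [5,7,22,10,4,9,17,13,11,3,21,14,23]
a[mid]=10<22: swap a[2],a[3]; lo=3,mid=4 → [5,7,10,22,4,9,17,13,11,3,21,14,23]
a[mid]=4<22: swap a[3],a[4]; lo=4,mid=5 → [5,7,10,4,22,9,17,13,11,3,21,14,23]
a[mid]=9<22: swap a[4],a[5]; lo=5,mid=6 → [5,7,10,4,9,22,17,13,11,3,21,14,23]
a[mid]=17<22: swap a[5],a[6]; lo=6,mid=7 → [5,7,10,4,9,17,22,13,11,3,21,14,23]
a[mid]=13<22: swap a[6],a[7]; lo=7,mid=8 → [5,7,10,4,9,17,13,22,11,3,21,14,23]
a[mid]=11<22: swap a[7],a[8]; lo=8,mid=9 → [5,7,10,4,9,17,13,11,22,3,21,14,23]
a[mid]=3<22: swap a[8],a[9]; lo=9,mid=10 → [5,7,10,4,9,17,13,11,3,22,21,14,23]
a[mid]=21<22: swap a[9],a[10]; lo=10,mid=11 → [5,7,10,4,9,17,13,11,3,21,22,14,23]
a[mid]=14<22: swap a[10],a[11]; lo=11,mid=12 → [5,7,10,4,9,17,13,11,3,21,14,22,23]
end: lo=11, hi=11; a = [5,7,10,4,9,17,13,11,3,21,14,22,23]

[5,7,10,4,9,17,13,11,3,21,14,22,23]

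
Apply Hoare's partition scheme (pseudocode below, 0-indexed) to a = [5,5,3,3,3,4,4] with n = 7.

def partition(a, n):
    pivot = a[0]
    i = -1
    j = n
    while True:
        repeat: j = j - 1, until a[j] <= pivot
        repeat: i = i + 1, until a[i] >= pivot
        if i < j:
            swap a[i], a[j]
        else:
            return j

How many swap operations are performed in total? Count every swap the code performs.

2

pivot=5
j stops at 6 (4), i stops at 0 (5); swap ⇒ [4,5,3,3,3,4,5]
j stops at 5 (4), i stops at 1 (5); swap ⇒ [4,4,3,3,3,5,5]
j stops at 4, i stops at 5; i≥j ⇒ return 4. a=[4,4,3,3,3,5,5]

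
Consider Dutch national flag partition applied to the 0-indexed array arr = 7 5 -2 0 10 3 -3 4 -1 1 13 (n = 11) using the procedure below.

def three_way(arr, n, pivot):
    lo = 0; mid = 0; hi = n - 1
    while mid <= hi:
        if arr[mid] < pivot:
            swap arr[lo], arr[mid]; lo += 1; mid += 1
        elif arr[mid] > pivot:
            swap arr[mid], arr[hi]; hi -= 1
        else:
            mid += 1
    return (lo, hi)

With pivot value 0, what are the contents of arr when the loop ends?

-1 -3 -2 0 3 10 4 5 1 13 7

pivot = 0; lo=0, mid=0, hi=10
arr[mid]=7>0: swap arr[0],arr[10]; hi=9 → 13 5 -2 0 10 3 -3 4 -1 1 7
arr[mid]=13>0: swap arr[0],arr[9]; hi=8 → 1 5 -2 0 10 3 -3 4 -1 13 7
arr[mid]=1>0: swap arr[0],arr[8]; hi=7 → -1 5 -2 0 10 3 -3 4 1 13 7
arr[mid]=-1<0: swap arr[0],arr[0]; lo=1,mid=1 → -1 5 -2 0 10 3 -3 4 1 13 7
arr[mid]=5>0: swap arr[1],arr[7]; hi=6 → -1 4 -2 0 10 3 -3 5 1 13 7
arr[mid]=4>0: swap arr[1],arr[6]; hi=5 → -1 -3 -2 0 10 3 4 5 1 13 7
arr[mid]=-3<0: swap arr[1],arr[1]; lo=2,mid=2 → -1 -3 -2 0 10 3 4 5 1 13 7
arr[mid]=-2<0: swap arr[2],arr[2]; lo=3,mid=3 → -1 -3 -2 0 10 3 4 5 1 13 7
arr[mid]=0=0: mid=4
arr[mid]=10>0: swap arr[4],arr[5]; hi=4 → -1 -3 -2 0 3 10 4 5 1 13 7
arr[mid]=3>0: swap arr[4],arr[4]; hi=3 → -1 -3 -2 0 3 10 4 5 1 13 7
end: lo=3, hi=3; arr = -1 -3 -2 0 3 10 4 5 1 13 7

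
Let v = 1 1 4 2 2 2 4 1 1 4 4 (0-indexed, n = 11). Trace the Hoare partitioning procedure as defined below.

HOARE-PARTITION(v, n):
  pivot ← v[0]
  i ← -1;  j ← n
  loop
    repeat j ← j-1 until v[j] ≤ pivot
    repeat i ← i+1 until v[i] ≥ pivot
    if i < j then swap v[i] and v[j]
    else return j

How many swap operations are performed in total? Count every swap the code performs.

pivot=1
j stops at 8 (1), i stops at 0 (1); swap ⇒ 1 1 4 2 2 2 4 1 1 4 4
j stops at 7 (1), i stops at 1 (1); swap ⇒ 1 1 4 2 2 2 4 1 1 4 4
j stops at 1, i stops at 2; i≥j ⇒ return 1. v=1 1 4 2 2 2 4 1 1 4 4

2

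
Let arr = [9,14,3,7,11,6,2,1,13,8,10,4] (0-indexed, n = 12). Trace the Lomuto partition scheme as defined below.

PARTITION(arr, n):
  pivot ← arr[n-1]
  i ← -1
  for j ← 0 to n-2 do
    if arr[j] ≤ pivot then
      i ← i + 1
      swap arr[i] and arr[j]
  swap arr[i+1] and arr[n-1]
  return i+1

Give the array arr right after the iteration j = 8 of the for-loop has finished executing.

[3,2,1,7,11,6,14,9,13,8,10,4]

pivot=4, i=-1
j=0: 9>4, skip
j=1: 14>4, skip
j=2: 3≤4, i=0, swap(0,2) ⇒ [3,14,9,7,11,6,2,1,13,8,10,4]
j=3: 7>4, skip
j=4: 11>4, skip
j=5: 6>4, skip
j=6: 2≤4, i=1, swap(1,6) ⇒ [3,2,9,7,11,6,14,1,13,8,10,4]
j=7: 1≤4, i=2, swap(2,7) ⇒ [3,2,1,7,11,6,14,9,13,8,10,4]
j=8: 13>4, skip
(after j=8) arr = [3,2,1,7,11,6,14,9,13,8,10,4]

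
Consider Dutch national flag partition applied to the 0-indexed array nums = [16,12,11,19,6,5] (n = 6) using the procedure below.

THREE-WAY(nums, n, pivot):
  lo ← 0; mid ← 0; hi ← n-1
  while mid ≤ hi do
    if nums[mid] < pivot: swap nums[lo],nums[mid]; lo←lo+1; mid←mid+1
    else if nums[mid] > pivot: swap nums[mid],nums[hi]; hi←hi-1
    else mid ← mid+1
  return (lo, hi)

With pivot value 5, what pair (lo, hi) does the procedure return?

pivot = 5; lo=0, mid=0, hi=5
nums[mid]=16>5: swap nums[0],nums[5]; hi=4 → [5,12,11,19,6,16]
nums[mid]=5=5: mid=1
nums[mid]=12>5: swap nums[1],nums[4]; hi=3 → [5,6,11,19,12,16]
nums[mid]=6>5: swap nums[1],nums[3]; hi=2 → [5,19,11,6,12,16]
nums[mid]=19>5: swap nums[1],nums[2]; hi=1 → [5,11,19,6,12,16]
nums[mid]=11>5: swap nums[1],nums[1]; hi=0 → [5,11,19,6,12,16]
end: lo=0, hi=0; nums = [5,11,19,6,12,16]

(0, 0)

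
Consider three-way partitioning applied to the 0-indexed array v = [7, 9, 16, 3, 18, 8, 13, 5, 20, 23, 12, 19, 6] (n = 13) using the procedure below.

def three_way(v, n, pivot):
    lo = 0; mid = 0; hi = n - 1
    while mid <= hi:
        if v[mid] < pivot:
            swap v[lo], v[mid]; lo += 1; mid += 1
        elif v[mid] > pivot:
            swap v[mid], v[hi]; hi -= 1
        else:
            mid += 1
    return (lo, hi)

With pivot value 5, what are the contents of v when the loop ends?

[3, 5, 16, 18, 8, 13, 9, 20, 23, 12, 19, 6, 7]

pivot = 5; lo=0, mid=0, hi=12
v[mid]=7>5: swap v[0],v[12]; hi=11 → [6, 9, 16, 3, 18, 8, 13, 5, 20, 23, 12, 19, 7]
v[mid]=6>5: swap v[0],v[11]; hi=10 → [19, 9, 16, 3, 18, 8, 13, 5, 20, 23, 12, 6, 7]
v[mid]=19>5: swap v[0],v[10]; hi=9 → [12, 9, 16, 3, 18, 8, 13, 5, 20, 23, 19, 6, 7]
v[mid]=12>5: swap v[0],v[9]; hi=8 → [23, 9, 16, 3, 18, 8, 13, 5, 20, 12, 19, 6, 7]
v[mid]=23>5: swap v[0],v[8]; hi=7 → [20, 9, 16, 3, 18, 8, 13, 5, 23, 12, 19, 6, 7]
v[mid]=20>5: swap v[0],v[7]; hi=6 → [5, 9, 16, 3, 18, 8, 13, 20, 23, 12, 19, 6, 7]
v[mid]=5=5: mid=1
v[mid]=9>5: swap v[1],v[6]; hi=5 → [5, 13, 16, 3, 18, 8, 9, 20, 23, 12, 19, 6, 7]
v[mid]=13>5: swap v[1],v[5]; hi=4 → [5, 8, 16, 3, 18, 13, 9, 20, 23, 12, 19, 6, 7]
v[mid]=8>5: swap v[1],v[4]; hi=3 → [5, 18, 16, 3, 8, 13, 9, 20, 23, 12, 19, 6, 7]
v[mid]=18>5: swap v[1],v[3]; hi=2 → [5, 3, 16, 18, 8, 13, 9, 20, 23, 12, 19, 6, 7]
v[mid]=3<5: swap v[0],v[1]; lo=1,mid=2 → [3, 5, 16, 18, 8, 13, 9, 20, 23, 12, 19, 6, 7]
v[mid]=16>5: swap v[2],v[2]; hi=1 → [3, 5, 16, 18, 8, 13, 9, 20, 23, 12, 19, 6, 7]
end: lo=1, hi=1; v = [3, 5, 16, 18, 8, 13, 9, 20, 23, 12, 19, 6, 7]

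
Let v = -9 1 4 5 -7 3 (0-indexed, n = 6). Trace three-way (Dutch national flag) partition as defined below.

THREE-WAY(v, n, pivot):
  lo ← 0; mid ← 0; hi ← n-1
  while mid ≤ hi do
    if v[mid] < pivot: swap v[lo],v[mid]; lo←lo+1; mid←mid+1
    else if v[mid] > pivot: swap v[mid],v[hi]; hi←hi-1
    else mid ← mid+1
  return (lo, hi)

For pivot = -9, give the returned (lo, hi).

pivot = -9; lo=0, mid=0, hi=5
v[mid]=-9=-9: mid=1
v[mid]=1>-9: swap v[1],v[5]; hi=4 → -9 3 4 5 -7 1
v[mid]=3>-9: swap v[1],v[4]; hi=3 → -9 -7 4 5 3 1
v[mid]=-7>-9: swap v[1],v[3]; hi=2 → -9 5 4 -7 3 1
v[mid]=5>-9: swap v[1],v[2]; hi=1 → -9 4 5 -7 3 1
v[mid]=4>-9: swap v[1],v[1]; hi=0 → -9 4 5 -7 3 1
end: lo=0, hi=0; v = -9 4 5 -7 3 1

(0, 0)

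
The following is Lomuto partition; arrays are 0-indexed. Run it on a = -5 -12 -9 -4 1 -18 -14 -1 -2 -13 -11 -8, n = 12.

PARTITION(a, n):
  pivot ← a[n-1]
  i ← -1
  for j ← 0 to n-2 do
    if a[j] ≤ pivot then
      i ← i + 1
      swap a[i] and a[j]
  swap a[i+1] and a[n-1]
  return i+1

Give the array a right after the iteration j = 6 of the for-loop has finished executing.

pivot = a[11] = -8; i = -1
j=0: a[0]=-5 > -8 → no swap
j=1: a[1]=-12 ≤ -8 → i=0, swap a[0],a[1] → -12 -5 -9 -4 1 -18 -14 -1 -2 -13 -11 -8
j=2: a[2]=-9 ≤ -8 → i=1, swap a[1],a[2] → -12 -9 -5 -4 1 -18 -14 -1 -2 -13 -11 -8
j=3: a[3]=-4 > -8 → no swap
j=4: a[4]=1 > -8 → no swap
j=5: a[5]=-18 ≤ -8 → i=2, swap a[2],a[5] → -12 -9 -18 -4 1 -5 -14 -1 -2 -13 -11 -8
j=6: a[6]=-14 ≤ -8 → i=3, swap a[3],a[6] → -12 -9 -18 -14 1 -5 -4 -1 -2 -13 -11 -8
(after j=6) a = -12 -9 -18 -14 1 -5 -4 -1 -2 -13 -11 -8

-12 -9 -18 -14 1 -5 -4 -1 -2 -13 -11 -8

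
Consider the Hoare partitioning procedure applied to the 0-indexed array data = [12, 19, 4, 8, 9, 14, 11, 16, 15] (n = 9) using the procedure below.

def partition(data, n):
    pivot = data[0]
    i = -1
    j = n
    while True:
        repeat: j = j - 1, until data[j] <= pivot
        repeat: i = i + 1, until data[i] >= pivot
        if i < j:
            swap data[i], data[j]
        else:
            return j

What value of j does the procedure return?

pivot = data[0] = 12; i = -1, j = 9
j→6 (data[6]=11≤12), i→0 (data[0]=12≥12); i<j, swap → [11, 19, 4, 8, 9, 14, 12, 16, 15]
j→4 (data[4]=9≤12), i→1 (data[1]=19≥12); i<j, swap → [11, 9, 4, 8, 19, 14, 12, 16, 15]
j→3, i→4; i≥j, return j=3. data = [11, 9, 4, 8, 19, 14, 12, 16, 15]

3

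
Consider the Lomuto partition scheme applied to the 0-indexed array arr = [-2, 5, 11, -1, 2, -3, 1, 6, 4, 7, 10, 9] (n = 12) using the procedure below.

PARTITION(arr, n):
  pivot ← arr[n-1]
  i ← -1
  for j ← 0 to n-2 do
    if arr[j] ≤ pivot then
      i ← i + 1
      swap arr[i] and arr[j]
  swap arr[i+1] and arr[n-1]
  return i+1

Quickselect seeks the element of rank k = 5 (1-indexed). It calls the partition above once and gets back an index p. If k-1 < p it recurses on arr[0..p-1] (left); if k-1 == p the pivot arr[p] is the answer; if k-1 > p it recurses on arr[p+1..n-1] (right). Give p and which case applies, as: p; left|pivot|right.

pivot = arr[11] = 9; i = -1
j=0: arr[0]=-2 ≤ 9 → i=0, swap arr[0],arr[0] (no change) → [-2, 5, 11, -1, 2, -3, 1, 6, 4, 7, 10, 9]
j=1: arr[1]=5 ≤ 9 → i=1, swap arr[1],arr[1] (no change) → [-2, 5, 11, -1, 2, -3, 1, 6, 4, 7, 10, 9]
j=2: arr[2]=11 > 9 → no swap
j=3: arr[3]=-1 ≤ 9 → i=2, swap arr[2],arr[3] → [-2, 5, -1, 11, 2, -3, 1, 6, 4, 7, 10, 9]
j=4: arr[4]=2 ≤ 9 → i=3, swap arr[3],arr[4] → [-2, 5, -1, 2, 11, -3, 1, 6, 4, 7, 10, 9]
j=5: arr[5]=-3 ≤ 9 → i=4, swap arr[4],arr[5] → [-2, 5, -1, 2, -3, 11, 1, 6, 4, 7, 10, 9]
j=6: arr[6]=1 ≤ 9 → i=5, swap arr[5],arr[6] → [-2, 5, -1, 2, -3, 1, 11, 6, 4, 7, 10, 9]
j=7: arr[7]=6 ≤ 9 → i=6, swap arr[6],arr[7] → [-2, 5, -1, 2, -3, 1, 6, 11, 4, 7, 10, 9]
j=8: arr[8]=4 ≤ 9 → i=7, swap arr[7],arr[8] → [-2, 5, -1, 2, -3, 1, 6, 4, 11, 7, 10, 9]
j=9: arr[9]=7 ≤ 9 → i=8, swap arr[8],arr[9] → [-2, 5, -1, 2, -3, 1, 6, 4, 7, 11, 10, 9]
j=10: arr[10]=10 > 9 → no swap
final swap arr[9],arr[11] → [-2, 5, -1, 2, -3, 1, 6, 4, 7, 9, 10, 11]; return 9
p = 9; k-1 = 4 < 9 ⇒ left

9; left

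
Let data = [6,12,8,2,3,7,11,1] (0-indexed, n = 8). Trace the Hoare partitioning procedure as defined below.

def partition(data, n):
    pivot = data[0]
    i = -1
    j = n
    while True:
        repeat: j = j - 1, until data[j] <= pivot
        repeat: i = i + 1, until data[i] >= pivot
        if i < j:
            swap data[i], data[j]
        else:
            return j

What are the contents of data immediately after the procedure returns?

[1,3,2,8,12,7,11,6]

pivot = data[0] = 6; i = -1, j = 8
j→7 (data[7]=1≤6), i→0 (data[0]=6≥6); i<j, swap → [1,12,8,2,3,7,11,6]
j→4 (data[4]=3≤6), i→1 (data[1]=12≥6); i<j, swap → [1,3,8,2,12,7,11,6]
j→3 (data[3]=2≤6), i→2 (data[2]=8≥6); i<j, swap → [1,3,2,8,12,7,11,6]
j→2, i→3; i≥j, return j=2. data = [1,3,2,8,12,7,11,6]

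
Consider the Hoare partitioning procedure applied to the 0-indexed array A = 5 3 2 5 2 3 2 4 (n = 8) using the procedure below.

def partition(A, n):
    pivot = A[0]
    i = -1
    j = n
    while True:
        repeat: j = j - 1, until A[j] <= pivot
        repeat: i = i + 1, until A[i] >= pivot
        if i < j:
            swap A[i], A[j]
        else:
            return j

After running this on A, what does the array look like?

pivot=5
j stops at 7 (4), i stops at 0 (5); swap ⇒ 4 3 2 5 2 3 2 5
j stops at 6 (2), i stops at 3 (5); swap ⇒ 4 3 2 2 2 3 5 5
j stops at 5, i stops at 6; i≥j ⇒ return 5. A=4 3 2 2 2 3 5 5

4 3 2 2 2 3 5 5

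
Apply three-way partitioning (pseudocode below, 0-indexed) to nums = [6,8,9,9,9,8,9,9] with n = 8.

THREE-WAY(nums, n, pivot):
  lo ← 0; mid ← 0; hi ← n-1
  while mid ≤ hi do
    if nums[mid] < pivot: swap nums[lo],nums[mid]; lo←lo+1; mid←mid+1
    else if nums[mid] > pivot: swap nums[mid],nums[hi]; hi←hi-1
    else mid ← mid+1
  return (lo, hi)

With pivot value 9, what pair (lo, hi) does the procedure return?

(3, 7)

lo=0 mid=0 hi=7
6<9: swap(0,0), lo=1 mid=1 ⇒ [6,8,9,9,9,8,9,9]
8<9: swap(1,1), lo=2 mid=2 ⇒ [6,8,9,9,9,8,9,9]
9=9: mid=3
9=9: mid=4
9=9: mid=5
8<9: swap(2,5), lo=3 mid=6 ⇒ [6,8,8,9,9,9,9,9]
9=9: mid=7
9=9: mid=8
done. lo=3 hi=7; nums=[6,8,8,9,9,9,9,9]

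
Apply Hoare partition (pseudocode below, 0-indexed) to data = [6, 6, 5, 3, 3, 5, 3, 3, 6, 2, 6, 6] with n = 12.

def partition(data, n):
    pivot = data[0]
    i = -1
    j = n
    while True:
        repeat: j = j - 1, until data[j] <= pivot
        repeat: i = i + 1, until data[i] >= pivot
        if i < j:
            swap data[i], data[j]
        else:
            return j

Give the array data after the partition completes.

pivot = data[0] = 6; i = -1, j = 12
j→11 (data[11]=6≤6), i→0 (data[0]=6≥6); i<j, swap → [6, 6, 5, 3, 3, 5, 3, 3, 6, 2, 6, 6]
j→10 (data[10]=6≤6), i→1 (data[1]=6≥6); i<j, swap → [6, 6, 5, 3, 3, 5, 3, 3, 6, 2, 6, 6]
j→9 (data[9]=2≤6), i→8 (data[8]=6≥6); i<j, swap → [6, 6, 5, 3, 3, 5, 3, 3, 2, 6, 6, 6]
j→8, i→9; i≥j, return j=8. data = [6, 6, 5, 3, 3, 5, 3, 3, 2, 6, 6, 6]

[6, 6, 5, 3, 3, 5, 3, 3, 2, 6, 6, 6]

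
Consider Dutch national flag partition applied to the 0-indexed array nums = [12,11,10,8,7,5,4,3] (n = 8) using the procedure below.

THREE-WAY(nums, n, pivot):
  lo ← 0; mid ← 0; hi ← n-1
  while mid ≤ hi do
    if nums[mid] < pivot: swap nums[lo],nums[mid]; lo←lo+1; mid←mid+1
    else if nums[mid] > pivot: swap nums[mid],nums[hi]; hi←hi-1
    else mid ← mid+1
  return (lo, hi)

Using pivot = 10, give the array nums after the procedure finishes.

[3,4,8,7,5,10,11,12]

lo=0 mid=0 hi=7
12>10: swap(0,7), hi=6 ⇒ [3,11,10,8,7,5,4,12]
3<10: swap(0,0), lo=1 mid=1 ⇒ [3,11,10,8,7,5,4,12]
11>10: swap(1,6), hi=5 ⇒ [3,4,10,8,7,5,11,12]
4<10: swap(1,1), lo=2 mid=2 ⇒ [3,4,10,8,7,5,11,12]
10=10: mid=3
8<10: swap(2,3), lo=3 mid=4 ⇒ [3,4,8,10,7,5,11,12]
7<10: swap(3,4), lo=4 mid=5 ⇒ [3,4,8,7,10,5,11,12]
5<10: swap(4,5), lo=5 mid=6 ⇒ [3,4,8,7,5,10,11,12]
done. lo=5 hi=5; nums=[3,4,8,7,5,10,11,12]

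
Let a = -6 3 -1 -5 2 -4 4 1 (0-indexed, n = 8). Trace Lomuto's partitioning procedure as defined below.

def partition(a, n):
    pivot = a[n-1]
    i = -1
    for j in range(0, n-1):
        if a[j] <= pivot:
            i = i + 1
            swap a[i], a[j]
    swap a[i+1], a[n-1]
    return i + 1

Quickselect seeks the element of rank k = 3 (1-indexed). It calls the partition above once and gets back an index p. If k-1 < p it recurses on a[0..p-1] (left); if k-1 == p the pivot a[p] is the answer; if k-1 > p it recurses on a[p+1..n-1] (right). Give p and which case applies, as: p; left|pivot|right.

4; left

pivot=1, i=-1
j=0: -6≤1, i=0, swap(0,0) ⇒ -6 3 -1 -5 2 -4 4 1
j=1: 3>1, skip
j=2: -1≤1, i=1, swap(1,2) ⇒ -6 -1 3 -5 2 -4 4 1
j=3: -5≤1, i=2, swap(2,3) ⇒ -6 -1 -5 3 2 -4 4 1
j=4: 2>1, skip
j=5: -4≤1, i=3, swap(3,5) ⇒ -6 -1 -5 -4 2 3 4 1
j=6: 4>1, skip
swap(4,7) ⇒ -6 -1 -5 -4 1 3 4 2; return 4
p = 4; k-1 = 2 < 4 ⇒ left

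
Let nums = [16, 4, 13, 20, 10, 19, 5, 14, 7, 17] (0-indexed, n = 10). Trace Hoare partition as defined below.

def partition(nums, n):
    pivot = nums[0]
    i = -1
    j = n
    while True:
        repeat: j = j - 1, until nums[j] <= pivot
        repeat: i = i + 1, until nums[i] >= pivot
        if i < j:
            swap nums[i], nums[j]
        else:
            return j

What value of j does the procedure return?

pivot = nums[0] = 16; i = -1, j = 10
j→8 (nums[8]=7≤16), i→0 (nums[0]=16≥16); i<j, swap → [7, 4, 13, 20, 10, 19, 5, 14, 16, 17]
j→7 (nums[7]=14≤16), i→3 (nums[3]=20≥16); i<j, swap → [7, 4, 13, 14, 10, 19, 5, 20, 16, 17]
j→6 (nums[6]=5≤16), i→5 (nums[5]=19≥16); i<j, swap → [7, 4, 13, 14, 10, 5, 19, 20, 16, 17]
j→5, i→6; i≥j, return j=5. nums = [7, 4, 13, 14, 10, 5, 19, 20, 16, 17]

5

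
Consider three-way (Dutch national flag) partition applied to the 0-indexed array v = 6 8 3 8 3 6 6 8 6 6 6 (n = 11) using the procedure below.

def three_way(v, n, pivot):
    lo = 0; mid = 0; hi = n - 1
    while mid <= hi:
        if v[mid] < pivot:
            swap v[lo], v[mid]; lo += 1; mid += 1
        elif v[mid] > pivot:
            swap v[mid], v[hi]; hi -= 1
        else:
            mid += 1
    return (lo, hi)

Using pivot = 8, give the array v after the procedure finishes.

6 3 3 6 6 6 6 6 8 8 8

pivot = 8; lo=0, mid=0, hi=10
v[mid]=6<8: swap v[0],v[0]; lo=1,mid=1 → 6 8 3 8 3 6 6 8 6 6 6
v[mid]=8=8: mid=2
v[mid]=3<8: swap v[1],v[2]; lo=2,mid=3 → 6 3 8 8 3 6 6 8 6 6 6
v[mid]=8=8: mid=4
v[mid]=3<8: swap v[2],v[4]; lo=3,mid=5 → 6 3 3 8 8 6 6 8 6 6 6
v[mid]=6<8: swap v[3],v[5]; lo=4,mid=6 → 6 3 3 6 8 8 6 8 6 6 6
v[mid]=6<8: swap v[4],v[6]; lo=5,mid=7 → 6 3 3 6 6 8 8 8 6 6 6
v[mid]=8=8: mid=8
v[mid]=6<8: swap v[5],v[8]; lo=6,mid=9 → 6 3 3 6 6 6 8 8 8 6 6
v[mid]=6<8: swap v[6],v[9]; lo=7,mid=10 → 6 3 3 6 6 6 6 8 8 8 6
v[mid]=6<8: swap v[7],v[10]; lo=8,mid=11 → 6 3 3 6 6 6 6 6 8 8 8
end: lo=8, hi=10; v = 6 3 3 6 6 6 6 6 8 8 8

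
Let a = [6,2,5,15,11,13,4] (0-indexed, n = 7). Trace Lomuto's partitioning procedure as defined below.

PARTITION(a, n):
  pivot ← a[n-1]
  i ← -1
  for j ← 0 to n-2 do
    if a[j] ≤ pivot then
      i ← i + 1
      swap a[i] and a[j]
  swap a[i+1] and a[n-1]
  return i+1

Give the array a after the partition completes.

pivot=4, i=-1
j=0: 6>4, skip
j=1: 2≤4, i=0, swap(0,1) ⇒ [2,6,5,15,11,13,4]
j=2: 5>4, skip
j=3: 15>4, skip
j=4: 11>4, skip
j=5: 13>4, skip
swap(1,6) ⇒ [2,4,5,15,11,13,6]; return 1

[2,4,5,15,11,13,6]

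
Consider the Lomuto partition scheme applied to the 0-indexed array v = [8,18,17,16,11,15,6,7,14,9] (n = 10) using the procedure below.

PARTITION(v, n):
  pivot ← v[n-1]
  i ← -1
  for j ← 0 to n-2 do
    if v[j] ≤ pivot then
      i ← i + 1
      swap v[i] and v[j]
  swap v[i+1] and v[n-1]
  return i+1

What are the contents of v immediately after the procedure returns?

[8,6,7,9,11,15,18,17,14,16]

pivot=9, i=-1
j=0: 8≤9, i=0, swap(0,0) ⇒ [8,18,17,16,11,15,6,7,14,9]
j=1: 18>9, skip
j=2: 17>9, skip
j=3: 16>9, skip
j=4: 11>9, skip
j=5: 15>9, skip
j=6: 6≤9, i=1, swap(1,6) ⇒ [8,6,17,16,11,15,18,7,14,9]
j=7: 7≤9, i=2, swap(2,7) ⇒ [8,6,7,16,11,15,18,17,14,9]
j=8: 14>9, skip
swap(3,9) ⇒ [8,6,7,9,11,15,18,17,14,16]; return 3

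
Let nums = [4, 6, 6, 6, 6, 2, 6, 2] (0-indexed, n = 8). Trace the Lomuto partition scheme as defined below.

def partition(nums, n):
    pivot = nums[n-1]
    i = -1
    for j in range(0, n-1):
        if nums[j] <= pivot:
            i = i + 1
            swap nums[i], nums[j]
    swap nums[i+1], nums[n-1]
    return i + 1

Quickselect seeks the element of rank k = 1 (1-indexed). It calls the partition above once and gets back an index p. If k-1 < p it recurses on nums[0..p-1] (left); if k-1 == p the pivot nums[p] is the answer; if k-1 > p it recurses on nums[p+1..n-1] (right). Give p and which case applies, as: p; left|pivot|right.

1; left

pivot = nums[7] = 2; i = -1
j=0: nums[0]=4 > 2 → no swap
j=1: nums[1]=6 > 2 → no swap
j=2: nums[2]=6 > 2 → no swap
j=3: nums[3]=6 > 2 → no swap
j=4: nums[4]=6 > 2 → no swap
j=5: nums[5]=2 ≤ 2 → i=0, swap nums[0],nums[5] → [2, 6, 6, 6, 6, 4, 6, 2]
j=6: nums[6]=6 > 2 → no swap
final swap nums[1],nums[7] → [2, 2, 6, 6, 6, 4, 6, 6]; return 1
p = 1; k-1 = 0 < 1 ⇒ left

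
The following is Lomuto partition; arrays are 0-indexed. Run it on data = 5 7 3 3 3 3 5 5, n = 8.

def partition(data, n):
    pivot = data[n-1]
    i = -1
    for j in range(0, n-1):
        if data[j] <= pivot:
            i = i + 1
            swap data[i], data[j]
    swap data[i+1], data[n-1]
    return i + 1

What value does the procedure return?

6

pivot=5, i=-1
j=0: 5≤5, i=0, swap(0,0) ⇒ 5 7 3 3 3 3 5 5
j=1: 7>5, skip
j=2: 3≤5, i=1, swap(1,2) ⇒ 5 3 7 3 3 3 5 5
j=3: 3≤5, i=2, swap(2,3) ⇒ 5 3 3 7 3 3 5 5
j=4: 3≤5, i=3, swap(3,4) ⇒ 5 3 3 3 7 3 5 5
j=5: 3≤5, i=4, swap(4,5) ⇒ 5 3 3 3 3 7 5 5
j=6: 5≤5, i=5, swap(5,6) ⇒ 5 3 3 3 3 5 7 5
swap(6,7) ⇒ 5 3 3 3 3 5 5 7; return 6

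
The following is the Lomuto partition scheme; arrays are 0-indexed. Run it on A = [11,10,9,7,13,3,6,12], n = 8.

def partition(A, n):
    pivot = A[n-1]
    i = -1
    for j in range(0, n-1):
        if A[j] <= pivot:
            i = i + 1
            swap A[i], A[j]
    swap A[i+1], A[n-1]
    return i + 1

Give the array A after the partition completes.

[11,10,9,7,3,6,12,13]

pivot = A[7] = 12; i = -1
j=0: A[0]=11 ≤ 12 → i=0, swap A[0],A[0] (no change) → [11,10,9,7,13,3,6,12]
j=1: A[1]=10 ≤ 12 → i=1, swap A[1],A[1] (no change) → [11,10,9,7,13,3,6,12]
j=2: A[2]=9 ≤ 12 → i=2, swap A[2],A[2] (no change) → [11,10,9,7,13,3,6,12]
j=3: A[3]=7 ≤ 12 → i=3, swap A[3],A[3] (no change) → [11,10,9,7,13,3,6,12]
j=4: A[4]=13 > 12 → no swap
j=5: A[5]=3 ≤ 12 → i=4, swap A[4],A[5] → [11,10,9,7,3,13,6,12]
j=6: A[6]=6 ≤ 12 → i=5, swap A[5],A[6] → [11,10,9,7,3,6,13,12]
final swap A[6],A[7] → [11,10,9,7,3,6,12,13]; return 6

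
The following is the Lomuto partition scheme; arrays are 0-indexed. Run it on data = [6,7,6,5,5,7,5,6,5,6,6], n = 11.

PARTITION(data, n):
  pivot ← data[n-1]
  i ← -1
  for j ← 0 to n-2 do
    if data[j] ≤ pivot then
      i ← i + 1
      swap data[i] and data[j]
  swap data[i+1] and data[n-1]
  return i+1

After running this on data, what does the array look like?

pivot = data[10] = 6; i = -1
j=0: data[0]=6 ≤ 6 → i=0, swap data[0],data[0] (no change) → [6,7,6,5,5,7,5,6,5,6,6]
j=1: data[1]=7 > 6 → no swap
j=2: data[2]=6 ≤ 6 → i=1, swap data[1],data[2] → [6,6,7,5,5,7,5,6,5,6,6]
j=3: data[3]=5 ≤ 6 → i=2, swap data[2],data[3] → [6,6,5,7,5,7,5,6,5,6,6]
j=4: data[4]=5 ≤ 6 → i=3, swap data[3],data[4] → [6,6,5,5,7,7,5,6,5,6,6]
j=5: data[5]=7 > 6 → no swap
j=6: data[6]=5 ≤ 6 → i=4, swap data[4],data[6] → [6,6,5,5,5,7,7,6,5,6,6]
j=7: data[7]=6 ≤ 6 → i=5, swap data[5],data[7] → [6,6,5,5,5,6,7,7,5,6,6]
j=8: data[8]=5 ≤ 6 → i=6, swap data[6],data[8] → [6,6,5,5,5,6,5,7,7,6,6]
j=9: data[9]=6 ≤ 6 → i=7, swap data[7],data[9] → [6,6,5,5,5,6,5,6,7,7,6]
final swap data[8],data[10] → [6,6,5,5,5,6,5,6,6,7,7]; return 8

[6,6,5,5,5,6,5,6,6,7,7]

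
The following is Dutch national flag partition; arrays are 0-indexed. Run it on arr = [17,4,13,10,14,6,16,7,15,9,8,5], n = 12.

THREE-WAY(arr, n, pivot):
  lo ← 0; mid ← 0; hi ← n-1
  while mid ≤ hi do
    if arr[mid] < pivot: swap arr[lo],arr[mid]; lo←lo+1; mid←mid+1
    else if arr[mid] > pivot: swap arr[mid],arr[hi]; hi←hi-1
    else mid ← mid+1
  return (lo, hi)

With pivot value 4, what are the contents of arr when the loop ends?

[4,13,10,14,6,16,7,15,9,8,5,17]

lo=0 mid=0 hi=11
17>4: swap(0,11), hi=10 ⇒ [5,4,13,10,14,6,16,7,15,9,8,17]
5>4: swap(0,10), hi=9 ⇒ [8,4,13,10,14,6,16,7,15,9,5,17]
8>4: swap(0,9), hi=8 ⇒ [9,4,13,10,14,6,16,7,15,8,5,17]
9>4: swap(0,8), hi=7 ⇒ [15,4,13,10,14,6,16,7,9,8,5,17]
15>4: swap(0,7), hi=6 ⇒ [7,4,13,10,14,6,16,15,9,8,5,17]
7>4: swap(0,6), hi=5 ⇒ [16,4,13,10,14,6,7,15,9,8,5,17]
16>4: swap(0,5), hi=4 ⇒ [6,4,13,10,14,16,7,15,9,8,5,17]
6>4: swap(0,4), hi=3 ⇒ [14,4,13,10,6,16,7,15,9,8,5,17]
14>4: swap(0,3), hi=2 ⇒ [10,4,13,14,6,16,7,15,9,8,5,17]
10>4: swap(0,2), hi=1 ⇒ [13,4,10,14,6,16,7,15,9,8,5,17]
13>4: swap(0,1), hi=0 ⇒ [4,13,10,14,6,16,7,15,9,8,5,17]
4=4: mid=1
done. lo=0 hi=0; arr=[4,13,10,14,6,16,7,15,9,8,5,17]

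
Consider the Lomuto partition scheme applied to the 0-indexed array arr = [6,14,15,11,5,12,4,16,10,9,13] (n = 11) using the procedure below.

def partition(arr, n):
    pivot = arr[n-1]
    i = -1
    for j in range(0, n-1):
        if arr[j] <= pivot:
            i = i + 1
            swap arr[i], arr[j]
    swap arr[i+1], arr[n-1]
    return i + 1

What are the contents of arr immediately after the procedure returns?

pivot=13, i=-1
j=0: 6≤13, i=0, swap(0,0) ⇒ [6,14,15,11,5,12,4,16,10,9,13]
j=1: 14>13, skip
j=2: 15>13, skip
j=3: 11≤13, i=1, swap(1,3) ⇒ [6,11,15,14,5,12,4,16,10,9,13]
j=4: 5≤13, i=2, swap(2,4) ⇒ [6,11,5,14,15,12,4,16,10,9,13]
j=5: 12≤13, i=3, swap(3,5) ⇒ [6,11,5,12,15,14,4,16,10,9,13]
j=6: 4≤13, i=4, swap(4,6) ⇒ [6,11,5,12,4,14,15,16,10,9,13]
j=7: 16>13, skip
j=8: 10≤13, i=5, swap(5,8) ⇒ [6,11,5,12,4,10,15,16,14,9,13]
j=9: 9≤13, i=6, swap(6,9) ⇒ [6,11,5,12,4,10,9,16,14,15,13]
swap(7,10) ⇒ [6,11,5,12,4,10,9,13,14,15,16]; return 7

[6,11,5,12,4,10,9,13,14,15,16]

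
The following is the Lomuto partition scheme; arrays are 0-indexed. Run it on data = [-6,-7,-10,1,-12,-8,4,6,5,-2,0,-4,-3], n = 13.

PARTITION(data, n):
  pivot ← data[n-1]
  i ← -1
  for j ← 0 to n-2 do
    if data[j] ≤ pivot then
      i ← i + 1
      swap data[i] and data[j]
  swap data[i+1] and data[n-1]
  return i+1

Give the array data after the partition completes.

[-6,-7,-10,-12,-8,-4,-3,6,5,-2,0,1,4]

pivot=-3, i=-1
j=0: -6≤-3, i=0, swap(0,0) ⇒ [-6,-7,-10,1,-12,-8,4,6,5,-2,0,-4,-3]
j=1: -7≤-3, i=1, swap(1,1) ⇒ [-6,-7,-10,1,-12,-8,4,6,5,-2,0,-4,-3]
j=2: -10≤-3, i=2, swap(2,2) ⇒ [-6,-7,-10,1,-12,-8,4,6,5,-2,0,-4,-3]
j=3: 1>-3, skip
j=4: -12≤-3, i=3, swap(3,4) ⇒ [-6,-7,-10,-12,1,-8,4,6,5,-2,0,-4,-3]
j=5: -8≤-3, i=4, swap(4,5) ⇒ [-6,-7,-10,-12,-8,1,4,6,5,-2,0,-4,-3]
j=6: 4>-3, skip
j=7: 6>-3, skip
j=8: 5>-3, skip
j=9: -2>-3, skip
j=10: 0>-3, skip
j=11: -4≤-3, i=5, swap(5,11) ⇒ [-6,-7,-10,-12,-8,-4,4,6,5,-2,0,1,-3]
swap(6,12) ⇒ [-6,-7,-10,-12,-8,-4,-3,6,5,-2,0,1,4]; return 6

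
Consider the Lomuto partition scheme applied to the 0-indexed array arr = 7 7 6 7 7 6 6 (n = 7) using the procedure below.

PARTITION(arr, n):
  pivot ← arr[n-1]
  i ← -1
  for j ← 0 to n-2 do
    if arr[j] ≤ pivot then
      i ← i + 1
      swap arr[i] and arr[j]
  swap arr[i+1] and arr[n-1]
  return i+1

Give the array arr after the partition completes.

pivot = arr[6] = 6; i = -1
j=0: arr[0]=7 > 6 → no swap
j=1: arr[1]=7 > 6 → no swap
j=2: arr[2]=6 ≤ 6 → i=0, swap arr[0],arr[2] → 6 7 7 7 7 6 6
j=3: arr[3]=7 > 6 → no swap
j=4: arr[4]=7 > 6 → no swap
j=5: arr[5]=6 ≤ 6 → i=1, swap arr[1],arr[5] → 6 6 7 7 7 7 6
final swap arr[2],arr[6] → 6 6 6 7 7 7 7; return 2

6 6 6 7 7 7 7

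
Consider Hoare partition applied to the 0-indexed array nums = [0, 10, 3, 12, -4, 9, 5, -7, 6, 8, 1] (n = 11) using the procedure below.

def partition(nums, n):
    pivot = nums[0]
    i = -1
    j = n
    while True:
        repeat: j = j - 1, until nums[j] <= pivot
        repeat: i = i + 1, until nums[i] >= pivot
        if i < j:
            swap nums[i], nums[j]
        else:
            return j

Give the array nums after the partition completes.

[-7, -4, 3, 12, 10, 9, 5, 0, 6, 8, 1]

pivot = nums[0] = 0; i = -1, j = 11
j→7 (nums[7]=-7≤0), i→0 (nums[0]=0≥0); i<j, swap → [-7, 10, 3, 12, -4, 9, 5, 0, 6, 8, 1]
j→4 (nums[4]=-4≤0), i→1 (nums[1]=10≥0); i<j, swap → [-7, -4, 3, 12, 10, 9, 5, 0, 6, 8, 1]
j→1, i→2; i≥j, return j=1. nums = [-7, -4, 3, 12, 10, 9, 5, 0, 6, 8, 1]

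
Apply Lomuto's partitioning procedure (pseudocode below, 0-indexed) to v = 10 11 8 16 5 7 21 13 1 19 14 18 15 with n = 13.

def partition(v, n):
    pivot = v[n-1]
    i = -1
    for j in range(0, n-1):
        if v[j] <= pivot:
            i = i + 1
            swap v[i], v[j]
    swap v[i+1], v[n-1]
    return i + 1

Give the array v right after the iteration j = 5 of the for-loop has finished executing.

10 11 8 5 7 16 21 13 1 19 14 18 15

pivot=15, i=-1
j=0: 10≤15, i=0, swap(0,0) ⇒ 10 11 8 16 5 7 21 13 1 19 14 18 15
j=1: 11≤15, i=1, swap(1,1) ⇒ 10 11 8 16 5 7 21 13 1 19 14 18 15
j=2: 8≤15, i=2, swap(2,2) ⇒ 10 11 8 16 5 7 21 13 1 19 14 18 15
j=3: 16>15, skip
j=4: 5≤15, i=3, swap(3,4) ⇒ 10 11 8 5 16 7 21 13 1 19 14 18 15
j=5: 7≤15, i=4, swap(4,5) ⇒ 10 11 8 5 7 16 21 13 1 19 14 18 15
(after j=5) v = 10 11 8 5 7 16 21 13 1 19 14 18 15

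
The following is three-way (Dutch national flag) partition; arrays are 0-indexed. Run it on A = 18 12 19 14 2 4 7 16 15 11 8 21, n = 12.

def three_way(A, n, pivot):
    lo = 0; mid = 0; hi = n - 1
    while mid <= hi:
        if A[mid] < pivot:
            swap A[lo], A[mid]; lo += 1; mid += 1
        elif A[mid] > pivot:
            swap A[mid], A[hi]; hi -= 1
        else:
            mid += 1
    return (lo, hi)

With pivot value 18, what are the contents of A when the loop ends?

12 8 14 2 4 7 16 15 11 18 21 19

pivot = 18; lo=0, mid=0, hi=11
A[mid]=18=18: mid=1
A[mid]=12<18: swap A[0],A[1]; lo=1,mid=2 → 12 18 19 14 2 4 7 16 15 11 8 21
A[mid]=19>18: swap A[2],A[11]; hi=10 → 12 18 21 14 2 4 7 16 15 11 8 19
A[mid]=21>18: swap A[2],A[10]; hi=9 → 12 18 8 14 2 4 7 16 15 11 21 19
A[mid]=8<18: swap A[1],A[2]; lo=2,mid=3 → 12 8 18 14 2 4 7 16 15 11 21 19
A[mid]=14<18: swap A[2],A[3]; lo=3,mid=4 → 12 8 14 18 2 4 7 16 15 11 21 19
A[mid]=2<18: swap A[3],A[4]; lo=4,mid=5 → 12 8 14 2 18 4 7 16 15 11 21 19
A[mid]=4<18: swap A[4],A[5]; lo=5,mid=6 → 12 8 14 2 4 18 7 16 15 11 21 19
A[mid]=7<18: swap A[5],A[6]; lo=6,mid=7 → 12 8 14 2 4 7 18 16 15 11 21 19
A[mid]=16<18: swap A[6],A[7]; lo=7,mid=8 → 12 8 14 2 4 7 16 18 15 11 21 19
A[mid]=15<18: swap A[7],A[8]; lo=8,mid=9 → 12 8 14 2 4 7 16 15 18 11 21 19
A[mid]=11<18: swap A[8],A[9]; lo=9,mid=10 → 12 8 14 2 4 7 16 15 11 18 21 19
end: lo=9, hi=9; A = 12 8 14 2 4 7 16 15 11 18 21 19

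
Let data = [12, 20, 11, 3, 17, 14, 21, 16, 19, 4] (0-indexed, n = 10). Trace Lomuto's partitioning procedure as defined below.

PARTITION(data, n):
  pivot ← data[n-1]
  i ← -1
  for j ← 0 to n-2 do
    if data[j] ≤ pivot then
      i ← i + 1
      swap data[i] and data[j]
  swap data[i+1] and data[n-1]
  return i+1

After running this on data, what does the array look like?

[3, 4, 11, 12, 17, 14, 21, 16, 19, 20]

pivot = data[9] = 4; i = -1
j=0: data[0]=12 > 4 → no swap
j=1: data[1]=20 > 4 → no swap
j=2: data[2]=11 > 4 → no swap
j=3: data[3]=3 ≤ 4 → i=0, swap data[0],data[3] → [3, 20, 11, 12, 17, 14, 21, 16, 19, 4]
j=4: data[4]=17 > 4 → no swap
j=5: data[5]=14 > 4 → no swap
j=6: data[6]=21 > 4 → no swap
j=7: data[7]=16 > 4 → no swap
j=8: data[8]=19 > 4 → no swap
final swap data[1],data[9] → [3, 4, 11, 12, 17, 14, 21, 16, 19, 20]; return 1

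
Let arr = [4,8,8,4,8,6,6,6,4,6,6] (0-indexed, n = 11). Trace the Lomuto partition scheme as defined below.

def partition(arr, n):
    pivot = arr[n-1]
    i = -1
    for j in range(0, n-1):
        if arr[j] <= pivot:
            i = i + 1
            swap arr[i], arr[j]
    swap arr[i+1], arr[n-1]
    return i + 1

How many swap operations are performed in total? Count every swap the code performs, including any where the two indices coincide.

pivot=6, i=-1
j=0: 4≤6, i=0, swap(0,0) ⇒ [4,8,8,4,8,6,6,6,4,6,6]
j=1: 8>6, skip
j=2: 8>6, skip
j=3: 4≤6, i=1, swap(1,3) ⇒ [4,4,8,8,8,6,6,6,4,6,6]
j=4: 8>6, skip
j=5: 6≤6, i=2, swap(2,5) ⇒ [4,4,6,8,8,8,6,6,4,6,6]
j=6: 6≤6, i=3, swap(3,6) ⇒ [4,4,6,6,8,8,8,6,4,6,6]
j=7: 6≤6, i=4, swap(4,7) ⇒ [4,4,6,6,6,8,8,8,4,6,6]
j=8: 4≤6, i=5, swap(5,8) ⇒ [4,4,6,6,6,4,8,8,8,6,6]
j=9: 6≤6, i=6, swap(6,9) ⇒ [4,4,6,6,6,4,6,8,8,8,6]
swap(7,10) ⇒ [4,4,6,6,6,4,6,6,8,8,8]; return 7

8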